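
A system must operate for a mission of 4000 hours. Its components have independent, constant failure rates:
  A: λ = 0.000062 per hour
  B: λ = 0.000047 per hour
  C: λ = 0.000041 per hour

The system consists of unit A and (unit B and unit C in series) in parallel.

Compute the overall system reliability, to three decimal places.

R(A) = exp(−0.000062 × 4000) = 0.78036
R(B) = exp(−0.000047 × 4000) = 0.82861
R(C) = exp(−0.000041 × 4000) = 0.84874
Series (B and C): 0.82861 × 0.84874 = 0.70327
Parallel (A and [0.70327]): 1 − (1 − 0.78036)(1 − 0.70327) = 0.935

0.935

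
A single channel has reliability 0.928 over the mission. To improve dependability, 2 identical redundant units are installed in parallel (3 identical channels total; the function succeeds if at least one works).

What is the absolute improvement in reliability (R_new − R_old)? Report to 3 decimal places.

0.072

R_before = 0.928
R_after = 1 − (1 − 0.928)^3 = 1.000
ΔR = 1.000 − 0.928 = 0.072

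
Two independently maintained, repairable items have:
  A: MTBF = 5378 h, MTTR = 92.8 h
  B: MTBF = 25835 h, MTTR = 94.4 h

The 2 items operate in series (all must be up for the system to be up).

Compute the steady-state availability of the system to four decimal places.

0.9795

A(A) = MTBF/(MTBF+MTTR) = 5378/(5378+92.8) = 0.983037
A(B) = MTBF/(MTBF+MTTR) = 25835/(25835+94.4) = 0.996359
Series availability: 0.983037 × 0.996359 = 0.9795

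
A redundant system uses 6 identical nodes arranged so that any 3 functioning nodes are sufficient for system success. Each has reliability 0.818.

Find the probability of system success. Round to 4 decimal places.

0.9880

R = Σ_{i=3}^{6} C(6,i) p^i (1−p)^{6−i} with p = 0.818
C(6,3)·0.818^3·0.182^3 = 0.065994
C(6,4)·0.818^4·0.182^2 = 0.222458
C(6,5)·0.818^5·0.182^1 = 0.399935
C(6,6)·0.818^6·0.182^0 = 0.299585
Sum = 0.9880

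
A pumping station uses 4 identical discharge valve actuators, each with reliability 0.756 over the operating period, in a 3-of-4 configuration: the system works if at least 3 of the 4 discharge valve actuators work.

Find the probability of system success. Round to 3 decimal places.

R = Σ_{i=3}^{4} C(4,i) p^i (1−p)^{4−i} with p = 0.756
C(4,3)·0.756^3·0.244^1 = 0.42171
C(4,4)·0.756^4·0.244^0 = 0.32665
Sum = 0.748

0.748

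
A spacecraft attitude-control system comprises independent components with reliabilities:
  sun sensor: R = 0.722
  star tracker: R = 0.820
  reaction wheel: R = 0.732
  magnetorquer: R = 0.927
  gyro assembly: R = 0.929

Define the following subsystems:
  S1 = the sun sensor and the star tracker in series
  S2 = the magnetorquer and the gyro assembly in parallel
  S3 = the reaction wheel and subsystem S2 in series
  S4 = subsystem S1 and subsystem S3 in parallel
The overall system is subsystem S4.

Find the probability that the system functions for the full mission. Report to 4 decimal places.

Series (sun sensor and star tracker): 0.722000 × 0.820000 = 0.592040
Parallel (magnetorquer and gyro assembly): 1 − (1 − 0.927000)(1 − 0.929000) = 0.994817
Series (reaction wheel and [0.994817]): 0.732000 × 0.994817 = 0.728206
Parallel ([0.592040] and [0.728206]): 1 − (1 − 0.592040)(1 − 0.728206) = 0.8891

0.8891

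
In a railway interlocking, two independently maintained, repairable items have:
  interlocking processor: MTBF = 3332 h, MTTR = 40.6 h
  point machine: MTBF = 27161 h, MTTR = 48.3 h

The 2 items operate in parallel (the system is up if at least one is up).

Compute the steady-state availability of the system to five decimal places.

0.99998

A(interlocking processor) = MTBF/(MTBF+MTTR) = 3332/(3332+40.6) = 0.987962
A(point machine) = MTBF/(MTBF+MTTR) = 27161/(27161+48.3) = 0.998225
Parallel availability: 1 − (1 − 0.987962)(1 − 0.998225) = 0.99998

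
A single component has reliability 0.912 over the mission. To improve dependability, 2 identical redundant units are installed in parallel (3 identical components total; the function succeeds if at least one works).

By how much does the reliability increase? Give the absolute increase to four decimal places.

R_before = 0.912
R_after = 1 − (1 − 0.912)^3 = 0.9993
ΔR = 0.9993 − 0.912 = 0.0873

0.0873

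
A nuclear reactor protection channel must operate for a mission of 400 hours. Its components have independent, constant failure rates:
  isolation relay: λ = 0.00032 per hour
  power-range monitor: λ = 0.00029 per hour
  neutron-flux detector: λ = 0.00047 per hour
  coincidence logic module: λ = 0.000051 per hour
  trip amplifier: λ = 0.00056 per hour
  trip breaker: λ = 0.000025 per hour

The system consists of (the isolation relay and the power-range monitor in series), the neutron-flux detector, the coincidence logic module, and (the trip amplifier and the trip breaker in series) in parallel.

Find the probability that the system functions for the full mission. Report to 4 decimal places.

R(isolation relay) = exp(−0.00032 × 400) = 0.879853
R(power-range monitor) = exp(−0.00029 × 400) = 0.890475
R(neutron-flux detector) = exp(−0.00047 × 400) = 0.828615
R(coincidence logic module) = exp(−0.000051 × 400) = 0.979807
R(trip amplifier) = exp(−0.00056 × 400) = 0.799315
R(trip breaker) = exp(−0.000025 × 400) = 0.990050
Series (isolation relay and power-range monitor): 0.879853 × 0.890475 = 0.783487
Series (trip amplifier and trip breaker): 0.799315 × 0.990050 = 0.791362
Parallel ([0.783487], neutron-flux detector, coincidence logic module, and [0.791362]): 1 − (1 − 0.783487)(1 − 0.828615)(1 − 0.979807)(1 − 0.791362) = 0.9998

0.9998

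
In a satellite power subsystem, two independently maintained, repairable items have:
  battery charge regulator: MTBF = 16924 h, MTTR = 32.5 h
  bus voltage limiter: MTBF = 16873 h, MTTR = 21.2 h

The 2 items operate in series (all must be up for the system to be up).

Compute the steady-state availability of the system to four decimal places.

0.9968

A(battery charge regulator) = MTBF/(MTBF+MTTR) = 16924/(16924+32.5) = 0.998083
A(bus voltage limiter) = MTBF/(MTBF+MTTR) = 16873/(16873+21.2) = 0.998745
Series availability: 0.998083 × 0.998745 = 0.9968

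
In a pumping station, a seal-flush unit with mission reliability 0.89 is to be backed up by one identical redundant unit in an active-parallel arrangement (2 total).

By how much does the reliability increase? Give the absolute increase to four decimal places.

R_before = 0.89
R_after = 1 − (1 − 0.89)^2 = 0.9879
ΔR = 0.9879 − 0.89 = 0.0979

0.0979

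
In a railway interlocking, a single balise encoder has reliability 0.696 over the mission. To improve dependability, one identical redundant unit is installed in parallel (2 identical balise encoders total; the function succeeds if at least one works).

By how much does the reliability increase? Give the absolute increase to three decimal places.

0.212

R_before = 0.696
R_after = 1 − (1 − 0.696)^2 = 0.908
ΔR = 0.908 − 0.696 = 0.212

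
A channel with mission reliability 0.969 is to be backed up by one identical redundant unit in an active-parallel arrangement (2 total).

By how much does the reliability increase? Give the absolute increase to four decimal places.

R_before = 0.969
R_after = 1 − (1 − 0.969)^2 = 0.9990
ΔR = 0.9990 − 0.969 = 0.0300

0.0300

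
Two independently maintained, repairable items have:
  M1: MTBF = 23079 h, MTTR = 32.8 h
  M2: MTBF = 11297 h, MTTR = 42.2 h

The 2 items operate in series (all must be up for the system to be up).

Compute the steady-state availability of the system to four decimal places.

A(M1) = MTBF/(MTBF+MTTR) = 23079/(23079+32.8) = 0.998581
A(M2) = MTBF/(MTBF+MTTR) = 11297/(11297+42.2) = 0.996278
Series availability: 0.998581 × 0.996278 = 0.9949

0.9949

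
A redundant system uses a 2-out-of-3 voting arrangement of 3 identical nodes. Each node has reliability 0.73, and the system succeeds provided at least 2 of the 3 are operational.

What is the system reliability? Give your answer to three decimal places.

R = Σ_{i=2}^{3} C(3,i) p^i (1−p)^{3−i} with p = 0.73
C(3,2)·0.73^2·0.27^1 = 0.43165
C(3,3)·0.73^3·0.27^0 = 0.38902
Sum = 0.821

0.821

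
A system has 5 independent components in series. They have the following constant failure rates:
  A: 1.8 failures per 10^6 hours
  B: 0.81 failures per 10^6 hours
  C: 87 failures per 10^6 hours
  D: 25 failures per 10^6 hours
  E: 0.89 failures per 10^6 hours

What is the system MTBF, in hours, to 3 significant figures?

8660

Series of exponential components: λ_sys = Σ λ_i
λ_sys = 0.0000018 + 0.00000081 + 0.000087 + 0.000025 + 0.00000089 = 1.1550e-04 /h
MTBF = 1 / λ_sys = 8660 h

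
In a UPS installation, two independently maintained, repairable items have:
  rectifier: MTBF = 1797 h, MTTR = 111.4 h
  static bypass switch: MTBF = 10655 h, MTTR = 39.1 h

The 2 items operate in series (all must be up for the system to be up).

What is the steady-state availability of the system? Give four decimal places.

0.9382

A(rectifier) = MTBF/(MTBF+MTTR) = 1797/(1797+111.4) = 0.941626
A(static bypass switch) = MTBF/(MTBF+MTTR) = 10655/(10655+39.1) = 0.996344
Series availability: 0.941626 × 0.996344 = 0.9382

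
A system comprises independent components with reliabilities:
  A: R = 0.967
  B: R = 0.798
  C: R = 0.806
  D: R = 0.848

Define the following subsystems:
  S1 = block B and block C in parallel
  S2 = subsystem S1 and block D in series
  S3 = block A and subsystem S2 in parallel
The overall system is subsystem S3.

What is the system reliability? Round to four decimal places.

0.9939

Parallel (B and C): 1 − (1 − 0.798000)(1 − 0.806000) = 0.960812
Series ([0.960812] and D): 0.960812 × 0.848000 = 0.814769
Parallel (A and [0.814769]): 1 − (1 − 0.967000)(1 − 0.814769) = 0.9939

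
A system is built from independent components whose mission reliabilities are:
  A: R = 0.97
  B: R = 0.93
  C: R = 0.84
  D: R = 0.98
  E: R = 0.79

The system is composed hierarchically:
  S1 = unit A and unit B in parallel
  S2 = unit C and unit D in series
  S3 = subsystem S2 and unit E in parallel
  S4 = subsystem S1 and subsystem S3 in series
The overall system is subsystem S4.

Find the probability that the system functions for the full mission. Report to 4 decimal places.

Parallel (A and B): 1 − (1 − 0.970000)(1 − 0.930000) = 0.997900
Series (C and D): 0.840000 × 0.980000 = 0.823200
Parallel ([0.823200] and E): 1 − (1 − 0.823200)(1 − 0.790000) = 0.962872
Series ([0.997900] and [0.962872]): 0.997900 × 0.962872 = 0.9608

0.9608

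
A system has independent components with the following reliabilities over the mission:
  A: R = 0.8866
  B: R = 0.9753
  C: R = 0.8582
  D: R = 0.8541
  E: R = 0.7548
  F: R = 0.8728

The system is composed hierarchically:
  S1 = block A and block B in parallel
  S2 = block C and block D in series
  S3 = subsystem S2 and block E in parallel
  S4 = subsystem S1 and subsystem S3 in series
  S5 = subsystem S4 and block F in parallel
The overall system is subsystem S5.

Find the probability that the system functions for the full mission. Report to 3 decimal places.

Parallel (A and B): 1 − (1 − 0.88660)(1 − 0.97530) = 0.99720
Series (C and D): 0.85820 × 0.85410 = 0.73299
Parallel ([0.73299] and E): 1 − (1 − 0.73299)(1 − 0.75480) = 0.93453
Series ([0.99720] and [0.93453]): 0.99720 × 0.93453 = 0.93191
Parallel ([0.93191] and F): 1 − (1 − 0.93191)(1 − 0.87280) = 0.991

0.991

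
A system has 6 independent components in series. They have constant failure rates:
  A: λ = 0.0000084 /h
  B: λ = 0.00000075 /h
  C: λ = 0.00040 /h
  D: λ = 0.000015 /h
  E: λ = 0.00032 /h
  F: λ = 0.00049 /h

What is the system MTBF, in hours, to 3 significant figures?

810

Series of exponential components: λ_sys = Σ λ_i
λ_sys = 0.0000084 + 0.00000075 + 0.00040 + 0.000015 + 0.00032 + 0.00049 = 1.2342e-03 /h
MTBF = 1 / λ_sys = 810 h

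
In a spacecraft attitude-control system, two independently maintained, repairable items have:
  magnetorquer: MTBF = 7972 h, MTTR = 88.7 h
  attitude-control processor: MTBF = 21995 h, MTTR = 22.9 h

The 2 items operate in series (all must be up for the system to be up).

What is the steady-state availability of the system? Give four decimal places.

A(magnetorquer) = MTBF/(MTBF+MTTR) = 7972/(7972+88.7) = 0.988996
A(attitude-control processor) = MTBF/(MTBF+MTTR) = 21995/(21995+22.9) = 0.998960
Series availability: 0.988996 × 0.998960 = 0.9880

0.9880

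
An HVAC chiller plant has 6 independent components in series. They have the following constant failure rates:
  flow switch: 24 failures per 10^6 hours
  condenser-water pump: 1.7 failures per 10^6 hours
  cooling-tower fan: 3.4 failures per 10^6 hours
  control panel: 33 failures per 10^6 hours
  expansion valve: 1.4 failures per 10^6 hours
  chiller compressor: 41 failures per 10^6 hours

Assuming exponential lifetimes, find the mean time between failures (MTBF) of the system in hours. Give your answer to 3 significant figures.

Series of exponential components: λ_sys = Σ λ_i
λ_sys = 0.000024 + 0.0000017 + 0.0000034 + 0.000033 + 0.0000014 + 0.000041 = 1.0450e-04 /h
MTBF = 1 / λ_sys = 9570 h

9570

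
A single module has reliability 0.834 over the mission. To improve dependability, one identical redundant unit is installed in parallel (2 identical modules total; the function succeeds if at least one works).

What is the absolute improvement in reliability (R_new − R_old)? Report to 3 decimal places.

0.138

R_before = 0.834
R_after = 1 − (1 − 0.834)^2 = 0.972
ΔR = 0.972 − 0.834 = 0.138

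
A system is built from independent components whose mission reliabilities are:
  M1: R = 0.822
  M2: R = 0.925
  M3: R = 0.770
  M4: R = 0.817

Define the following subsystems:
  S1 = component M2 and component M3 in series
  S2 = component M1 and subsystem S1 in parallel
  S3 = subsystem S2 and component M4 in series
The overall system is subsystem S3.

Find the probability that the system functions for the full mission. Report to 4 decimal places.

Series (M2 and M3): 0.925000 × 0.770000 = 0.712250
Parallel (M1 and [0.712250]): 1 − (1 − 0.822000)(1 − 0.712250) = 0.948781
Series ([0.948781] and M4): 0.948781 × 0.817000 = 0.7752

0.7752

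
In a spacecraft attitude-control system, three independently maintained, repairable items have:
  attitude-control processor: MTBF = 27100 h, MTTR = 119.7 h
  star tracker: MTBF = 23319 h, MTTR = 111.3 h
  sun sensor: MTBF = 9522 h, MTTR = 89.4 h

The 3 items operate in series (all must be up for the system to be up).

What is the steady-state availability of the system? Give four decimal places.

A(attitude-control processor) = MTBF/(MTBF+MTTR) = 27100/(27100+119.7) = 0.995602
A(star tracker) = MTBF/(MTBF+MTTR) = 23319/(23319+111.3) = 0.995250
A(sun sensor) = MTBF/(MTBF+MTTR) = 9522/(9522+89.4) = 0.990699
Series availability: 0.995602 × 0.995250 × 0.990699 = 0.9817

0.9817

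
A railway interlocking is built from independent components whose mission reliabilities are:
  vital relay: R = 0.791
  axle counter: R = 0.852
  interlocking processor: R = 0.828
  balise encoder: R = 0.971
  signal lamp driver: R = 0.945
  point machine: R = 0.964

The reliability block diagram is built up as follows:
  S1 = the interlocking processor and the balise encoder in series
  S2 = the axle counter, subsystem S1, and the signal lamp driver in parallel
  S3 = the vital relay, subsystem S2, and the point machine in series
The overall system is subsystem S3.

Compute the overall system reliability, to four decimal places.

Series (interlocking processor and balise encoder): 0.828000 × 0.971000 = 0.803988
Parallel (axle counter, [0.803988], and signal lamp driver): 1 − (1 − 0.852000)(1 − 0.803988)(1 − 0.945000) = 0.998404
Series (vital relay, [0.998404], and point machine): 0.791000 × 0.998404 × 0.964000 = 0.7613

0.7613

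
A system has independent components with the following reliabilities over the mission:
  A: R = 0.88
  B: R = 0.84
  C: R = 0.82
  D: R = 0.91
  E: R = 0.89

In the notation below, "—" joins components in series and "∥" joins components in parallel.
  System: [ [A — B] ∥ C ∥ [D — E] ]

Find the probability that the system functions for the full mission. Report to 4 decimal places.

0.9911

Series (A and B): 0.880000 × 0.840000 = 0.739200
Series (D and E): 0.910000 × 0.890000 = 0.809900
Parallel ([0.739200], C, and [0.809900]): 1 − (1 − 0.739200)(1 − 0.820000)(1 − 0.809900) = 0.9911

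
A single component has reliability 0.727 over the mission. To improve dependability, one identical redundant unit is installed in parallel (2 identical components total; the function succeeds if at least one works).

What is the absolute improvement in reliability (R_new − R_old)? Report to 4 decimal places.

0.1985

R_before = 0.727
R_after = 1 − (1 − 0.727)^2 = 0.9255
ΔR = 0.9255 − 0.727 = 0.1985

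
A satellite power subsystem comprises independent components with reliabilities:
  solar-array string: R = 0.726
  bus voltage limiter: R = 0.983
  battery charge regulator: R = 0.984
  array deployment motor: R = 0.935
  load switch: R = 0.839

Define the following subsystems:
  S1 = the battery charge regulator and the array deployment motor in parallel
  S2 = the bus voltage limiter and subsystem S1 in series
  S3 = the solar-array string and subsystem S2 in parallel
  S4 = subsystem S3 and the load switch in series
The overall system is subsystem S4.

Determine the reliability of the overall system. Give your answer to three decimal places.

0.835

Parallel (battery charge regulator and array deployment motor): 1 − (1 − 0.98400)(1 − 0.93500) = 0.99896
Series (bus voltage limiter and [0.99896]): 0.98300 × 0.99896 = 0.98198
Parallel (solar-array string and [0.98198]): 1 − (1 − 0.72600)(1 − 0.98198) = 0.99506
Series ([0.99506] and load switch): 0.99506 × 0.83900 = 0.835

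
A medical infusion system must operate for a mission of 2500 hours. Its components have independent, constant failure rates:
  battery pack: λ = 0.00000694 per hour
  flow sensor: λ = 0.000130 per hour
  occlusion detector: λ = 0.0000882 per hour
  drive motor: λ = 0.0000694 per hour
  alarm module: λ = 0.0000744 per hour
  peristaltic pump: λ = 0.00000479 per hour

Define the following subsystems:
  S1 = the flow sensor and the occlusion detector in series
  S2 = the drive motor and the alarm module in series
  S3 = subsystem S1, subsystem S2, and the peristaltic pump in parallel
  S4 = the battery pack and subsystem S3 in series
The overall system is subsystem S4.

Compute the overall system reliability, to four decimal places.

0.9813

R(battery pack) = exp(−0.00000694 × 2500) = 0.982800
R(flow sensor) = exp(−0.000130 × 2500) = 0.722527
R(occlusion detector) = exp(−0.0000882 × 2500) = 0.802118
R(drive motor) = exp(−0.0000694 × 2500) = 0.840717
R(alarm module) = exp(−0.0000744 × 2500) = 0.830274
R(peristaltic pump) = exp(−0.00000479 × 2500) = 0.988096
Series (flow sensor and occlusion detector): 0.722527 × 0.802118 = 0.579552
Series (drive motor and alarm module): 0.840717 × 0.830274 = 0.698025
Parallel ([0.579552], [0.698025], and peristaltic pump): 1 − (1 − 0.579552)(1 − 0.698025)(1 − 0.988096) = 0.998489
Series (battery pack and [0.998489]): 0.982800 × 0.998489 = 0.9813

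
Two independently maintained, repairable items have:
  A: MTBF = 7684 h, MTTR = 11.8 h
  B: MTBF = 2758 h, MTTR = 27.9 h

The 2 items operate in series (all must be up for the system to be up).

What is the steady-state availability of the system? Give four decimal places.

0.9885

A(A) = MTBF/(MTBF+MTTR) = 7684/(7684+11.8) = 0.998467
A(B) = MTBF/(MTBF+MTTR) = 2758/(2758+27.9) = 0.989985
Series availability: 0.998467 × 0.989985 = 0.9885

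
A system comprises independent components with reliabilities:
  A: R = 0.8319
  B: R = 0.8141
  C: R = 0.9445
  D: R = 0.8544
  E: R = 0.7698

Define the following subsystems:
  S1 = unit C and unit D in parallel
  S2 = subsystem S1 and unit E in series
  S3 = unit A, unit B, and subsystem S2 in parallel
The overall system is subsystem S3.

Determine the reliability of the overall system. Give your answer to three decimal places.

Parallel (C and D): 1 − (1 − 0.94450)(1 − 0.85440) = 0.99192
Series ([0.99192] and E): 0.99192 × 0.76980 = 0.76358
Parallel (A, B, and [0.76358]): 1 − (1 − 0.83190)(1 − 0.81410)(1 − 0.76358) = 0.993

0.993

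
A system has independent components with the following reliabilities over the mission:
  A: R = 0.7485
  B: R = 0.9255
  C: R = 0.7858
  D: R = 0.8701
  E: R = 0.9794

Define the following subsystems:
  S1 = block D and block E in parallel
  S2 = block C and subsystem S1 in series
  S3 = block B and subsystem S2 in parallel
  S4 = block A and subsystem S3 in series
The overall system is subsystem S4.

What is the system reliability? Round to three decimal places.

0.736

Parallel (D and E): 1 − (1 − 0.87010)(1 − 0.97940) = 0.99732
Series (C and [0.99732]): 0.78580 × 0.99732 = 0.78369
Parallel (B and [0.78369]): 1 − (1 − 0.92550)(1 − 0.78369) = 0.98388
Series (A and [0.98388]): 0.74850 × 0.98388 = 0.736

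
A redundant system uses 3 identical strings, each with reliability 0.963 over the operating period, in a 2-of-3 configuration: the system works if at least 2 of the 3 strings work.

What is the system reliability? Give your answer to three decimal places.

0.996

R = Σ_{i=2}^{3} C(3,i) p^i (1−p)^{3−i} with p = 0.963
C(3,2)·0.963^2·0.037^1 = 0.10294
C(3,3)·0.963^3·0.037^0 = 0.89306
Sum = 0.996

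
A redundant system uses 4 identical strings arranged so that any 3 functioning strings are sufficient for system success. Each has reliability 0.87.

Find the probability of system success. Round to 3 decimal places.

R = Σ_{i=3}^{4} C(4,i) p^i (1−p)^{4−i} with p = 0.87
C(4,3)·0.87^3·0.13^1 = 0.34242
C(4,4)·0.87^4·0.13^0 = 0.57290
Sum = 0.915

0.915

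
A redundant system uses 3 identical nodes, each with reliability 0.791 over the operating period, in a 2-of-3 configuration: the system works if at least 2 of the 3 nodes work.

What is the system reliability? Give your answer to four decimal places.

R = Σ_{i=2}^{3} C(3,i) p^i (1−p)^{3−i} with p = 0.791
C(3,2)·0.791^2·0.209^1 = 0.392302
C(3,3)·0.791^3·0.209^0 = 0.494914
Sum = 0.8872

0.8872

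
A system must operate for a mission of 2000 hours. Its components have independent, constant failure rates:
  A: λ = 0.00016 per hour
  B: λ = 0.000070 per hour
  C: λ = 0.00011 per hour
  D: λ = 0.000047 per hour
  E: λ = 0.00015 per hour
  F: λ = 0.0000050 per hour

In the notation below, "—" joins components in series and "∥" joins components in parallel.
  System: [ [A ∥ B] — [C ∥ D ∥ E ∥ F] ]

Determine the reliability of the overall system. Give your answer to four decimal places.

R(A) = exp(−0.00016 × 2000) = 0.726149
R(B) = exp(−0.000070 × 2000) = 0.869358
R(C) = exp(−0.00011 × 2000) = 0.802519
R(D) = exp(−0.000047 × 2000) = 0.910283
R(E) = exp(−0.00015 × 2000) = 0.740818
R(F) = exp(−0.0000050 × 2000) = 0.990050
Parallel (A and B): 1 − (1 − 0.726149)(1 − 0.869358) = 0.964224
Parallel (C, D, E, and F): 1 − (1 − 0.802519)(1 − 0.910283)(1 − 0.740818)(1 − 0.990050) = 0.999954
Series ([0.964224] and [0.999954]): 0.964224 × 0.999954 = 0.9642

0.9642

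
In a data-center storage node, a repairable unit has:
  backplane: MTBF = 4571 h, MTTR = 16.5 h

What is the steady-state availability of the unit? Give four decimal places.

0.9964

A(backplane) = MTBF/(MTBF+MTTR) = 4571/(4571+16.5) = 0.9964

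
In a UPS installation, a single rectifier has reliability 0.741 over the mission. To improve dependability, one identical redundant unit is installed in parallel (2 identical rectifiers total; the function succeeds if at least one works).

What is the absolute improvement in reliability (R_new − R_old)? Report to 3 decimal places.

0.192

R_before = 0.741
R_after = 1 − (1 − 0.741)^2 = 0.933
ΔR = 0.933 − 0.741 = 0.192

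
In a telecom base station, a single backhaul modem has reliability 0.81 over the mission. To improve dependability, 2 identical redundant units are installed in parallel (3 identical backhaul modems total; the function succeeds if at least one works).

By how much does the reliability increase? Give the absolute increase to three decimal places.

0.183

R_before = 0.81
R_after = 1 − (1 − 0.81)^3 = 0.993
ΔR = 0.993 − 0.81 = 0.183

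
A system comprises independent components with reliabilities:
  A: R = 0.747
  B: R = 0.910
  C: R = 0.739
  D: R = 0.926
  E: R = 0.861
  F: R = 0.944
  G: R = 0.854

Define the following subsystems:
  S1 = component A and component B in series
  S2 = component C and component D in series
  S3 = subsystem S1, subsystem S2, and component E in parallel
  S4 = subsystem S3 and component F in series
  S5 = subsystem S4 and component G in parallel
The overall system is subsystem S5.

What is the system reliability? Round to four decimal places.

Series (A and B): 0.747000 × 0.910000 = 0.679770
Series (C and D): 0.739000 × 0.926000 = 0.684314
Parallel ([0.679770], [0.684314], and E): 1 − (1 − 0.679770)(1 − 0.684314)(1 − 0.861000) = 0.985948
Series ([0.985948] and F): 0.985948 × 0.944000 = 0.930735
Parallel ([0.930735] and G): 1 − (1 − 0.930735)(1 − 0.854000) = 0.9899

0.9899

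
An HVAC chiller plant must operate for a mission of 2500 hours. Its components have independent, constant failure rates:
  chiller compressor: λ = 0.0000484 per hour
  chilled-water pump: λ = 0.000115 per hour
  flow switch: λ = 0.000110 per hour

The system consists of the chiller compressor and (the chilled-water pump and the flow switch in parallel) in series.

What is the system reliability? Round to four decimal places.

R(chiller compressor) = exp(−0.0000484 × 2500) = 0.886034
R(chilled-water pump) = exp(−0.000115 × 2500) = 0.750137
R(flow switch) = exp(−0.000110 × 2500) = 0.759572
Parallel (chilled-water pump and flow switch): 1 − (1 − 0.750137)(1 − 0.759572) = 0.939926
Series (chiller compressor and [0.939926]): 0.886034 × 0.939926 = 0.8328

0.8328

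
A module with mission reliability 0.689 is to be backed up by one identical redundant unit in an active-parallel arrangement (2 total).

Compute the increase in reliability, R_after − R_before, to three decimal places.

0.214

R_before = 0.689
R_after = 1 − (1 − 0.689)^2 = 0.903
ΔR = 0.903 − 0.689 = 0.214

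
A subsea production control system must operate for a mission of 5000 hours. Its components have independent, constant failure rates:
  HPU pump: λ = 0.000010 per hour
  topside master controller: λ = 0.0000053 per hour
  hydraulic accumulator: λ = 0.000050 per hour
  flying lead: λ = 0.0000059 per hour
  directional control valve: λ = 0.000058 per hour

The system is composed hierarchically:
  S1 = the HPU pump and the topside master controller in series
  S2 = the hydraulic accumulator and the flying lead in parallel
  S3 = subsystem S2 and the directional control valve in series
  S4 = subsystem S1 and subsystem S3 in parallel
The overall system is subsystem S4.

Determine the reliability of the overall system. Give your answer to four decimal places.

R(HPU pump) = exp(−0.000010 × 5000) = 0.951229
R(topside master controller) = exp(−0.0000053 × 5000) = 0.973848
R(hydraulic accumulator) = exp(−0.000050 × 5000) = 0.778801
R(flying lead) = exp(−0.0000059 × 5000) = 0.970931
R(directional control valve) = exp(−0.000058 × 5000) = 0.748264
Series (HPU pump and topside master controller): 0.951229 × 0.973848 = 0.926352
Parallel (hydraulic accumulator and flying lead): 1 − (1 − 0.778801)(1 − 0.970931) = 0.993570
Series ([0.993570] and directional control valve): 0.993570 × 0.748264 = 0.743453
Parallel ([0.926352] and [0.743453]): 1 − (1 − 0.926352)(1 − 0.743453) = 0.9811

0.9811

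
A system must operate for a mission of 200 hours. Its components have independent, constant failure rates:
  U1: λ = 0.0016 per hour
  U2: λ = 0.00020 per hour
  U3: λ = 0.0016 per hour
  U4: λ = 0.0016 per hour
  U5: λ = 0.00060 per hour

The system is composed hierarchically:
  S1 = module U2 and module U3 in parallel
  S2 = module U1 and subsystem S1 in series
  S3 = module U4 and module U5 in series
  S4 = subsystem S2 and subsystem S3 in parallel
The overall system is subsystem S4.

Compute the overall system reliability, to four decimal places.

R(U1) = exp(−0.0016 × 200) = 0.726149
R(U2) = exp(−0.00020 × 200) = 0.960789
R(U3) = exp(−0.0016 × 200) = 0.726149
R(U4) = exp(−0.0016 × 200) = 0.726149
R(U5) = exp(−0.00060 × 200) = 0.886920
Parallel (U2 and U3): 1 − (1 − 0.960789)(1 − 0.726149) = 0.989262
Series (U1 and [0.989262]): 0.726149 × 0.989262 = 0.718352
Series (U4 and U5): 0.726149 × 0.886920 = 0.644036
Parallel ([0.718352] and [0.644036]): 1 − (1 − 0.718352)(1 − 0.644036) = 0.8997

0.8997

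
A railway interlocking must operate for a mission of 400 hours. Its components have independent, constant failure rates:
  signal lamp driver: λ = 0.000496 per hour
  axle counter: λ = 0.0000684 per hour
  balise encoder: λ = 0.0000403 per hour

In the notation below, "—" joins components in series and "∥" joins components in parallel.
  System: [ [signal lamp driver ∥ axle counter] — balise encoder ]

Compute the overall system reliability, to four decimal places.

R(signal lamp driver) = exp(−0.000496 × 400) = 0.820042
R(axle counter) = exp(−0.0000684 × 400) = 0.973011
R(balise encoder) = exp(−0.0000403 × 400) = 0.984009
Parallel (signal lamp driver and axle counter): 1 − (1 − 0.820042)(1 − 0.973011) = 0.995143
Series ([0.995143] and balise encoder): 0.995143 × 0.984009 = 0.9792

0.9792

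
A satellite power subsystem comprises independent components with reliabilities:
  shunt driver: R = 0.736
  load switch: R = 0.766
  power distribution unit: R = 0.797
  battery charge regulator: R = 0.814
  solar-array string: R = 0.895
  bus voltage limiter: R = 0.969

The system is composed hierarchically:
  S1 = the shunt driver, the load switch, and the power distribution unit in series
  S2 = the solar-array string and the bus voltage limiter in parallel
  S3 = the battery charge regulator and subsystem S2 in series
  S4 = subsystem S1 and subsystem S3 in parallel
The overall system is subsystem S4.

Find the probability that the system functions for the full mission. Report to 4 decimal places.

0.8961

Series (shunt driver, load switch, and power distribution unit): 0.736000 × 0.766000 × 0.797000 = 0.449329
Parallel (solar-array string and bus voltage limiter): 1 − (1 − 0.895000)(1 − 0.969000) = 0.996745
Series (battery charge regulator and [0.996745]): 0.814000 × 0.996745 = 0.811350
Parallel ([0.449329] and [0.811350]): 1 − (1 − 0.449329)(1 − 0.811350) = 0.8961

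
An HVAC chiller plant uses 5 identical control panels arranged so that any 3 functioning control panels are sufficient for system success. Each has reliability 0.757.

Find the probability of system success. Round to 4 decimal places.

0.9037

R = Σ_{i=3}^{5} C(5,i) p^i (1−p)^{5−i} with p = 0.757
C(5,3)·0.757^3·0.243^2 = 0.256153
C(5,4)·0.757^4·0.243^1 = 0.398988
C(5,5)·0.757^5·0.243^0 = 0.248588
Sum = 0.9037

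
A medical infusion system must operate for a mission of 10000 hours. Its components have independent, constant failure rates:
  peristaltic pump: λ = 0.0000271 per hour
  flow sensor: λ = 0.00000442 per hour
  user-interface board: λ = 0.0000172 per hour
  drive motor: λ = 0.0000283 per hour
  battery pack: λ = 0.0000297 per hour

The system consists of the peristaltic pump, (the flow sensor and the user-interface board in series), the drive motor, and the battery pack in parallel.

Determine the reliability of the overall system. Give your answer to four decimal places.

0.9971

R(peristaltic pump) = exp(−0.0000271 × 10000) = 0.762616
R(flow sensor) = exp(−0.00000442 × 10000) = 0.956763
R(user-interface board) = exp(−0.0000172 × 10000) = 0.841979
R(drive motor) = exp(−0.0000283 × 10000) = 0.753520
R(battery pack) = exp(−0.0000297 × 10000) = 0.743044
Series (flow sensor and user-interface board): 0.956763 × 0.841979 = 0.805574
Parallel (peristaltic pump, [0.805574], drive motor, and battery pack): 1 − (1 − 0.762616)(1 − 0.805574)(1 − 0.753520)(1 − 0.743044) = 0.9971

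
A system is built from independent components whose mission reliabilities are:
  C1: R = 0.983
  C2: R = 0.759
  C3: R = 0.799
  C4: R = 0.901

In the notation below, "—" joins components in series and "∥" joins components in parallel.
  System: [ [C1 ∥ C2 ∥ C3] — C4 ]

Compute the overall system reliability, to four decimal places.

0.9003

Parallel (C1, C2, and C3): 1 − (1 − 0.983000)(1 − 0.759000)(1 − 0.799000) = 0.999177
Series ([0.999177] and C4): 0.999177 × 0.901000 = 0.9003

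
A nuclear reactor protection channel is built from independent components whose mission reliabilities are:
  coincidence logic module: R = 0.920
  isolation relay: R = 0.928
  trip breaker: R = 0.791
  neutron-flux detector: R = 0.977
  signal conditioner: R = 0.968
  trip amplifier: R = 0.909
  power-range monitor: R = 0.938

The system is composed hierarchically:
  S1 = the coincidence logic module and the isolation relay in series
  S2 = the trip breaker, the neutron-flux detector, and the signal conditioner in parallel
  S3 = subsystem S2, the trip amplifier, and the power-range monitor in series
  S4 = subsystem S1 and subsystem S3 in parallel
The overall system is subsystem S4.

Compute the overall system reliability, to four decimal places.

0.9784

Series (coincidence logic module and isolation relay): 0.920000 × 0.928000 = 0.853760
Parallel (trip breaker, neutron-flux detector, and signal conditioner): 1 − (1 − 0.791000)(1 − 0.977000)(1 − 0.968000) = 0.999846
Series ([0.999846], trip amplifier, and power-range monitor): 0.999846 × 0.909000 × 0.938000 = 0.852511
Parallel ([0.853760] and [0.852511]): 1 − (1 − 0.853760)(1 − 0.852511) = 0.9784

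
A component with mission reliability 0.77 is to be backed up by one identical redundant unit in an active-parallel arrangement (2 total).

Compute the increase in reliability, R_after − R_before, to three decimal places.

R_before = 0.77
R_after = 1 − (1 − 0.77)^2 = 0.947
ΔR = 0.947 − 0.77 = 0.177

0.177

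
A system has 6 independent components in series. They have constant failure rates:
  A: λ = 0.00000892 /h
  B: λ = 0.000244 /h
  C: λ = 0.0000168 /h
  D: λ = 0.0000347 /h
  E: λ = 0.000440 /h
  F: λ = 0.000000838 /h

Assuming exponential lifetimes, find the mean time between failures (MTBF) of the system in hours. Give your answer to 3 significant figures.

Series of exponential components: λ_sys = Σ λ_i
λ_sys = 0.00000892 + 0.000244 + 0.0000168 + 0.0000347 + 0.000440 + 0.000000838 = 7.4526e-04 /h
MTBF = 1 / λ_sys = 1340 h

1340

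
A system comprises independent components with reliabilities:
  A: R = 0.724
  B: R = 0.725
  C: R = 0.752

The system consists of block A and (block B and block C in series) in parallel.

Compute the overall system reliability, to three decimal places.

0.874

Series (B and C): 0.72500 × 0.75200 = 0.54520
Parallel (A and [0.54520]): 1 − (1 − 0.72400)(1 − 0.54520) = 0.874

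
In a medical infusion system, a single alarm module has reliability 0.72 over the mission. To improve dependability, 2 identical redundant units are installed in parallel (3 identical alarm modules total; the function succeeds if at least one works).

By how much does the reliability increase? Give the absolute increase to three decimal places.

0.258

R_before = 0.72
R_after = 1 − (1 − 0.72)^3 = 0.978
ΔR = 0.978 − 0.72 = 0.258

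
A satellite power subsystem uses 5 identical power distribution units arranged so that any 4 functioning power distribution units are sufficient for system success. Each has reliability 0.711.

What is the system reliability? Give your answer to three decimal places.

R = Σ_{i=4}^{5} C(5,i) p^i (1−p)^{5−i} with p = 0.711
C(5,4)·0.711^4·0.289^1 = 0.36927
C(5,5)·0.711^5·0.289^0 = 0.18170
Sum = 0.551

0.551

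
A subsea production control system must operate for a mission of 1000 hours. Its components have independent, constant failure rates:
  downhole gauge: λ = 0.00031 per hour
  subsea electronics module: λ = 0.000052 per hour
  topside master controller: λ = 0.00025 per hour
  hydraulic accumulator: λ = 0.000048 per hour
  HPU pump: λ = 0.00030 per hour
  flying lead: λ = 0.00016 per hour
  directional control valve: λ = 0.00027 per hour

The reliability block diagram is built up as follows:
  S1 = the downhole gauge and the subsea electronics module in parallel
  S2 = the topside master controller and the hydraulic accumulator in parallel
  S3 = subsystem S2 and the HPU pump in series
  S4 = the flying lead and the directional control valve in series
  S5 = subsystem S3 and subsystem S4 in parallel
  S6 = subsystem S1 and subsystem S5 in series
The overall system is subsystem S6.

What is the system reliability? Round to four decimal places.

0.8945

R(downhole gauge) = exp(−0.00031 × 1000) = 0.733447
R(subsea electronics module) = exp(−0.000052 × 1000) = 0.949329
R(topside master controller) = exp(−0.00025 × 1000) = 0.778801
R(hydraulic accumulator) = exp(−0.000048 × 1000) = 0.953134
R(HPU pump) = exp(−0.00030 × 1000) = 0.740818
R(flying lead) = exp(−0.00016 × 1000) = 0.852144
R(directional control valve) = exp(−0.00027 × 1000) = 0.763379
Parallel (downhole gauge and subsea electronics module): 1 − (1 − 0.733447)(1 − 0.949329) = 0.986493
Parallel (topside master controller and hydraulic accumulator): 1 − (1 − 0.778801)(1 − 0.953134) = 0.989633
Series ([0.989633] and HPU pump): 0.989633 × 0.740818 = 0.733138
Series (flying lead and directional control valve): 0.852144 × 0.763379 = 0.650509
Parallel ([0.733138] and [0.650509]): 1 − (1 − 0.733138)(1 − 0.650509) = 0.906734
Series ([0.986493] and [0.906734]): 0.986493 × 0.906734 = 0.8945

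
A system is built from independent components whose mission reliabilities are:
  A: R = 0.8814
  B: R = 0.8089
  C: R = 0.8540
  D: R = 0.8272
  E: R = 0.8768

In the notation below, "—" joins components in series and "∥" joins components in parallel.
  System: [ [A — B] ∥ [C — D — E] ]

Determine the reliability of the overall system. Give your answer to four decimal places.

0.8908

Series (A and B): 0.881400 × 0.808900 = 0.712964
Series (C, D, and E): 0.854000 × 0.827200 × 0.876800 = 0.619397
Parallel ([0.712964] and [0.619397]): 1 − (1 − 0.712964)(1 − 0.619397) = 0.8908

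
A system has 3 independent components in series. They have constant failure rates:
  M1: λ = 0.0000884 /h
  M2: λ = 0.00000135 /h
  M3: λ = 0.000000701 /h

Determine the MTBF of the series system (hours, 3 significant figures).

Series of exponential components: λ_sys = Σ λ_i
λ_sys = 0.0000884 + 0.00000135 + 0.000000701 = 9.0451e-05 /h
MTBF = 1 / λ_sys = 11100 h

11100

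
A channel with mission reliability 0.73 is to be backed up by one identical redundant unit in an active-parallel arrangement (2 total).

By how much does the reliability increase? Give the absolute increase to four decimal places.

0.1971

R_before = 0.73
R_after = 1 − (1 − 0.73)^2 = 0.9271
ΔR = 0.9271 − 0.73 = 0.1971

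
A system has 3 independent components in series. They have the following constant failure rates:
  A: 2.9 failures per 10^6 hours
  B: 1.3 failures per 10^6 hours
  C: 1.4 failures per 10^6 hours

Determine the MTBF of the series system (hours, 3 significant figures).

179000

Series of exponential components: λ_sys = Σ λ_i
λ_sys = 0.0000029 + 0.0000013 + 0.0000014 = 5.6000e-06 /h
MTBF = 1 / λ_sys = 179000 h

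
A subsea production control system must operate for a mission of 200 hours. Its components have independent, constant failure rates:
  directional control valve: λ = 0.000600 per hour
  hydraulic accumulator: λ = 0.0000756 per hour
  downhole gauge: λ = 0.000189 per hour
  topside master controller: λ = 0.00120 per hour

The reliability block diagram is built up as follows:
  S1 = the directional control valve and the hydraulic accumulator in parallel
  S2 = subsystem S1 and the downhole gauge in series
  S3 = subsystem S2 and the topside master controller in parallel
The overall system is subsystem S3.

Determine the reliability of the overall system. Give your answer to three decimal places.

R(directional control valve) = exp(−0.000600 × 200) = 0.88692
R(hydraulic accumulator) = exp(−0.0000756 × 200) = 0.98499
R(downhole gauge) = exp(−0.000189 × 200) = 0.96291
R(topside master controller) = exp(−0.00120 × 200) = 0.78663
Parallel (directional control valve and hydraulic accumulator): 1 − (1 − 0.88692)(1 − 0.98499) = 0.99830
Series ([0.99830] and downhole gauge): 0.99830 × 0.96291 = 0.96127
Parallel ([0.96127] and topside master controller): 1 − (1 − 0.96127)(1 − 0.78663) = 0.992

0.992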